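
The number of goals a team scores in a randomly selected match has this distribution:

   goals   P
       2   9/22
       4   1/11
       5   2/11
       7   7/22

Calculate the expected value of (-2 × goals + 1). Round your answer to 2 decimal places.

E[-2x+1] = (9/22)·(-3) + (1/11)·(-7) + (2/11)·(-9) + (7/22)·(-13)
     = -84/11 ≈ -7.64

-7.64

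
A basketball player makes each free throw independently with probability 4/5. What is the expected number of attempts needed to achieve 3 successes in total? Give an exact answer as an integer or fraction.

By linearity (sum of 3 independent geometric waits), E[trials] = 3/p = 3/(4/5) = 15/4.

15/4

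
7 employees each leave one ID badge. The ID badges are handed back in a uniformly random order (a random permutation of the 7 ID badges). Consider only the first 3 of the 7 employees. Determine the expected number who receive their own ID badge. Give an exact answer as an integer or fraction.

3/7

Let Xᵢ = 1 if person i gets their own ID badge. For each i, P(Xᵢ=1) = 1/7.
By linearity of expectation, E[X₁+…+X_3] = 3·(1/7) = 3/7.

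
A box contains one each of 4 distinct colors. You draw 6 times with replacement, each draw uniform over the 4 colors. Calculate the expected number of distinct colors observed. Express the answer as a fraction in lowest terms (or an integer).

3367/1024

Let Xⱼ=1 if type j appears at least once. P(Xⱼ=1) = 1 − ((4−1)/4)^6 = 3367/4096.
E[#distinct] = 4·3367/4096 = 3367/1024.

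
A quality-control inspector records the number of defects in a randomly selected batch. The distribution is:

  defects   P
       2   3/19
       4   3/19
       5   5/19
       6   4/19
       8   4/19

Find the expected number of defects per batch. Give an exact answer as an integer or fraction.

E[X] = (3/19)·2 + (3/19)·4 + (5/19)·5 + (4/19)·6 + (4/19)·8
     = 99/19

99/19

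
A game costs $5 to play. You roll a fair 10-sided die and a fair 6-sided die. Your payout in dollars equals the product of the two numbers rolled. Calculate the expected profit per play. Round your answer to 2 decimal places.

$14.25

Distribution of the product of the two numbers rolled: 1 w.p. 1/60, 2 w.p. 1/30, 3 w.p. 1/30, 4 w.p. 1/20, 5 w.p. 1/30, 6 w.p. 1/15, …
E[payout] = (1/60)·1 + (1/30)·2 + (1/30)·3 + (1/20)·4 + (1/30)·5 + (1/15)·6 + (1/60)·7 + (1/20)·8 + (1/30)·9 + (1/20)·10 + (1/15)·12 + (1/60)·14 + (1/30)·15 + (1/30)·16 + (1/20)·18 + (1/20)·20 + (1/60)·21 + (1/20)·24 + (1/60)·25 + (1/60)·27 + (1/60)·28 + (1/20)·30 + (1/60)·32 + (1/60)·35 + (1/30)·36 + (1/30)·40 + (1/60)·42 + (1/60)·45 + (1/60)·48 + (1/60)·50 + (1/60)·54 + (1/60)·60 = 77/4
Expected profit = 77/4 − 5 = 57/4 ≈ $14.25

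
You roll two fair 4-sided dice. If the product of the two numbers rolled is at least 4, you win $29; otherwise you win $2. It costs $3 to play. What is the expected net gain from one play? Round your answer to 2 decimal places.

$17.56

E[payout] = (5/16)·2 + (11/16)·29 = 329/16
Expected profit = 329/16 − 3 = 281/16 ≈ $17.56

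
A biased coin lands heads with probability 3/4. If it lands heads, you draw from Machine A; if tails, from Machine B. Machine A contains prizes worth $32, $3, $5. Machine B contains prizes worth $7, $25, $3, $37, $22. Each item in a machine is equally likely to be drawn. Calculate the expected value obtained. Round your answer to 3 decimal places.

E[X | Machine A] = (32 + 3 + 5)/3 = 40/3
E[X | Machine B] = (7 + 25 + 3 + 37 + 22)/5 = 94/5
E[X] = (3/4)·40/3 + (1/4)·94/5 = 147/10 ≈ 14.700

$14.700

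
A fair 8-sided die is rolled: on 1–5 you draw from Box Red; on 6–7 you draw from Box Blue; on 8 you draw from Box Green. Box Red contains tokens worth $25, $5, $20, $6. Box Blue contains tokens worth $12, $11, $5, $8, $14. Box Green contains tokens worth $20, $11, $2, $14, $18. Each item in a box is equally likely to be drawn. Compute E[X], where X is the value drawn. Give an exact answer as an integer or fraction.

E[X | Box Red] = (25 + 5 + 20 + 6)/4 = 14
E[X | Box Blue] = (12 + 11 + 5 + 8 + 14)/5 = 10
E[X | Box Green] = (20 + 11 + 2 + 14 + 18)/5 = 13
E[X] = (5/8)·14 + (1/4)·10 + (1/8)·13 = 103/8

103/8 dollars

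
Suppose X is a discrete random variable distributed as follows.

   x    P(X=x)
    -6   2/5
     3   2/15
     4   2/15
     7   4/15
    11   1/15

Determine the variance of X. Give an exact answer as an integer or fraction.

8456/225

E[X] = (2/5)·(-6) + (2/15)·3 + (2/15)·4 + (4/15)·7 + (1/15)·11 = 17/15
E[X²] = (2/5)·36 + (2/15)·9 + (2/15)·16 + (4/15)·49 + (1/15)·121 = 583/15
Var(X) = 583/15 − (17/15)² = 8456/225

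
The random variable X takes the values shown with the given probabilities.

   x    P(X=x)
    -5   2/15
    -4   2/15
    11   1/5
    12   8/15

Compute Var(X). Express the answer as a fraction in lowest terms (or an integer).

3878/75

E[X] = (2/15)·(-5) + (2/15)·(-4) + (1/5)·11 + (8/15)·12 = 37/5
E[X²] = (2/15)·25 + (2/15)·16 + (1/5)·121 + (8/15)·144 = 1597/15
Var(X) = 1597/15 − (37/5)² = 3878/75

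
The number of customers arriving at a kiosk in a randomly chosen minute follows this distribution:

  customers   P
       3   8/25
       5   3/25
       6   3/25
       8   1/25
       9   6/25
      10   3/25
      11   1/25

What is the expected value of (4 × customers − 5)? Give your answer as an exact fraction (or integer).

E[4x-5] = (8/25)·7 + (3/25)·15 + (3/25)·19 + (1/25)·27 + (6/25)·31 + (3/25)·35 + (1/25)·39
     = 103/5

103/5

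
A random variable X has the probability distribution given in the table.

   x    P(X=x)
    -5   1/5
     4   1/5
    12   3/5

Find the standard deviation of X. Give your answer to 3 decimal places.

6.753

E[X] = 7, E[X²] = 473/5
Var(X) = E[X²] − (E[X])² = 473/5 − 49 = 228/5
SD(X) = √(228/5) ≈ 6.753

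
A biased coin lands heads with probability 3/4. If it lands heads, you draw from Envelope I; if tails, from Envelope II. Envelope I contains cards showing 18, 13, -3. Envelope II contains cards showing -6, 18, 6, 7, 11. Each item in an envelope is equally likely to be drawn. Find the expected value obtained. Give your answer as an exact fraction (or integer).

44/5

E[X | Envelope I] = (18 + 13 − 3)/3 = 28/3
E[X | Envelope II] = (-6 + 18 + 6 + 7 + 11)/5 = 36/5
E[X] = (3/4)·28/3 + (1/4)·36/5 = 44/5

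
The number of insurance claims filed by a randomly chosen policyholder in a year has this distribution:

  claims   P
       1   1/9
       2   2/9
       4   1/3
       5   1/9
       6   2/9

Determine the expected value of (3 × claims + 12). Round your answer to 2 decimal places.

E[3x+12] = (1/9)·15 + (2/9)·18 + (1/3)·24 + (1/9)·27 + (2/9)·30
     = 70/3 ≈ 23.33

23.33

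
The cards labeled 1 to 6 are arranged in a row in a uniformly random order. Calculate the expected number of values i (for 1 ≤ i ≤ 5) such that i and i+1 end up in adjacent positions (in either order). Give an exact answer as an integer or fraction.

5/3

For each i ∈ {1,…,5}, let Xᵢ = 1 if i and i+1 are adjacent. P(Xᵢ=1) = 2·(6−1)!/6! = 2/6.
By linearity, E[ΣXᵢ] = (5)·(2/6) = 5/3.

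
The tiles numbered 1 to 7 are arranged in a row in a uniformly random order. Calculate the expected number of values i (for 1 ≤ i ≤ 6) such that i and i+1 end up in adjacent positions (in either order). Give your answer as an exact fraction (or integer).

12/7

For each i ∈ {1,…,6}, let Xᵢ = 1 if i and i+1 are adjacent. P(Xᵢ=1) = 2·(7−1)!/7! = 2/7.
By linearity, E[ΣXᵢ] = (6)·(2/7) = 12/7.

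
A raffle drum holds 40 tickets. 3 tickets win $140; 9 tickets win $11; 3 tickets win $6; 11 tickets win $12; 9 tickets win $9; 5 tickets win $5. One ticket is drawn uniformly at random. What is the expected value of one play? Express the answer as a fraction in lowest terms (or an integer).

E[payout] = (3/40)·140 + (9/40)·11 + (3/40)·6 + (11/40)·12 + (9/40)·9 + (5/40)·5 = 155/8

155/8 dollars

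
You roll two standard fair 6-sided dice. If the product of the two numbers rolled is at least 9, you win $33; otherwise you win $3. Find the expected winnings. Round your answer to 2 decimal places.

$19.67

E[payout] = (4/9)·3 + (5/9)·33 = 59/3
≈ $19.67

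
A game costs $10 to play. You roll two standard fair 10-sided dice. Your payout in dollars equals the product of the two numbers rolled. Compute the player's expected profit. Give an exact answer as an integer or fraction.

Distribution of the product of the two numbers rolled: 1 w.p. 1/100, 2 w.p. 1/50, 3 w.p. 1/50, 4 w.p. 3/100, 5 w.p. 1/50, 6 w.p. 1/25, …
E[payout] = (1/100)·1 + (1/50)·2 + (1/50)·3 + (3/100)·4 + (1/50)·5 + (1/25)·6 + (1/50)·7 + (1/25)·8 + (3/100)·9 + (1/25)·10 + (1/25)·12 + (1/50)·14 + (1/50)·15 + (3/100)·16 + (1/25)·18 + (1/25)·20 + (1/50)·21 + (1/25)·24 + (1/100)·25 + (1/50)·27 + (1/50)·28 + (1/25)·30 + (1/50)·32 + (1/50)·35 + (3/100)·36 + (1/25)·40 + (1/50)·42 + (1/50)·45 + (1/50)·48 + (1/100)·49 + (1/50)·50 + (1/50)·54 + (1/50)·56 + (1/50)·60 + (1/50)·63 + (1/100)·64 + (1/50)·70 + (1/50)·72 + (1/50)·80 + (1/100)·81 + (1/50)·90 + (1/100)·100 = 121/4
Expected profit = 121/4 − 10 = 81/4

81/4 dollars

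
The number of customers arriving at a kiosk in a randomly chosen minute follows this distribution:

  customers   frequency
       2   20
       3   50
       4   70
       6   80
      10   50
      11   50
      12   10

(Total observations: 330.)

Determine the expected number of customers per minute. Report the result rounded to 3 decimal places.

Total = 330, so P(customers=2) = 20/330, etc.
E[X] = (2/33)·2 + (5/33)·3 + (7/33)·4 + (8/33)·6 + (5/33)·10 + (5/33)·11 + (1/33)·12
     = 212/33 ≈ 6.424

6.424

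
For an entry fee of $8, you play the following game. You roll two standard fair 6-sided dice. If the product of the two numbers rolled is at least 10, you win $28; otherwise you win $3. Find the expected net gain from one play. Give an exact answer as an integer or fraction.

E[payout] = (17/36)·3 + (19/36)·28 = 583/36
Expected profit = 583/36 − 8 = 295/36

295/36 dollars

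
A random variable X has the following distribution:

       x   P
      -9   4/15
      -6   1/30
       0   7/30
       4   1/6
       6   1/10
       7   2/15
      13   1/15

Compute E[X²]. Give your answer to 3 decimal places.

46.867

E[X²] = (4/15)·81 + (1/30)·36 + (7/30)·0 + (1/6)·16 + (1/10)·36 + (2/15)·49 + (1/15)·169
     = 703/15 ≈ 46.867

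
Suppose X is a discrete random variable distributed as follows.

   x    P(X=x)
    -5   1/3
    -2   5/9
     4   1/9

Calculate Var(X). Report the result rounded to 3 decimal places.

E[X] = (1/3)·(-5) + (5/9)·(-2) + (1/9)·4 = -7/3
E[X²] = (1/3)·25 + (5/9)·4 + (1/9)·16 = 37/3
Var(X) = 37/3 − (-7/3)² = 62/9 ≈ 6.889

6.889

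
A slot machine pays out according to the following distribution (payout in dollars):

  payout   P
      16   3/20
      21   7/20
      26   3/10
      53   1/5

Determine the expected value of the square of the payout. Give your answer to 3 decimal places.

957.350

E[X²] = (3/20)·256 + (7/20)·441 + (3/10)·676 + (1/5)·2809
     = 19147/20 ≈ 957.350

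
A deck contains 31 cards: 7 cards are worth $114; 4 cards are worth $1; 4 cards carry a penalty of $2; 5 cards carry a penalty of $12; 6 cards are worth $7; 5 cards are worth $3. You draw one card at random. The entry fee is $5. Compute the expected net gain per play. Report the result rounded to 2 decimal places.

$20.52

E[payout] = (7/31)·114 + (4/31)·1 + (4/31)·(-2) + (5/31)·(-12) + (6/31)·7 + (5/31)·3 = 791/31
Expected profit = 791/31 − 5 = 636/31 ≈ $20.52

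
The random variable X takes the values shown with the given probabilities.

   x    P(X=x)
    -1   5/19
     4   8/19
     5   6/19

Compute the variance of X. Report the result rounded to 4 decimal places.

5.8947

E[X] = (5/19)·(-1) + (8/19)·4 + (6/19)·5 = 3
E[X²] = (5/19)·1 + (8/19)·16 + (6/19)·25 = 283/19
Var(X) = 283/19 − (3)² = 112/19 ≈ 5.8947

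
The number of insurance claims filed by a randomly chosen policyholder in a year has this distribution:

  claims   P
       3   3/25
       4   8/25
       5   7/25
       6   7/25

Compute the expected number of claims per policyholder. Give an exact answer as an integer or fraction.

E[X] = (3/25)·3 + (8/25)·4 + (7/25)·5 + (7/25)·6
     = 118/25

118/25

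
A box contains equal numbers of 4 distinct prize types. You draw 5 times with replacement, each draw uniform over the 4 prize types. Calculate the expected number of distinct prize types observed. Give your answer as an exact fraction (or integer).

Let Xⱼ=1 if type j appears at least once. P(Xⱼ=1) = 1 − ((4−1)/4)^5 = 781/1024.
E[#distinct] = 4·781/1024 = 781/256.

781/256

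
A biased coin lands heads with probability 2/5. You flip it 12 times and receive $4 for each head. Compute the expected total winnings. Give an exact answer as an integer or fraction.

96/5 dollars

E[#heads] = 12·2/5 = 24/5 (linearity over flips).
E[winnings] = 4·24/5 = 96/5.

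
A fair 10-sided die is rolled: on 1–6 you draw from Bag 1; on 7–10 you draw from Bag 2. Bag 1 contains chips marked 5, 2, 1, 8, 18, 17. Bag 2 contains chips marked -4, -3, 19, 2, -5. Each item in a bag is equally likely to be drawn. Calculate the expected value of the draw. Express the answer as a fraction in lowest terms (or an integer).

E[X | Bag 1] = (5 + 2 + 1 + 8 + 18 + 17)/6 = 17/2
E[X | Bag 2] = (-4 − 3 + 19 + 2 − 5)/5 = 9/5
E[X] = (3/5)·17/2 + (2/5)·9/5 = 291/50

291/50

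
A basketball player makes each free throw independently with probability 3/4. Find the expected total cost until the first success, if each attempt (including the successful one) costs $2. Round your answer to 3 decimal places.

$2.667

E[#attempts] = 1/p = 4/3; E[cost] = 2·4/3 = 8/3.
≈ 2.667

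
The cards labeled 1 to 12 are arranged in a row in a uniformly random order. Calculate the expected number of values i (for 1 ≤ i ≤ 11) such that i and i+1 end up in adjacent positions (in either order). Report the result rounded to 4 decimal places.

1.8333

For each i ∈ {1,…,11}, let Xᵢ = 1 if i and i+1 are adjacent. P(Xᵢ=1) = 2·(12−1)!/12! = 2/12.
By linearity, E[ΣXᵢ] = (11)·(2/12) = 11/6.
≈ 1.8333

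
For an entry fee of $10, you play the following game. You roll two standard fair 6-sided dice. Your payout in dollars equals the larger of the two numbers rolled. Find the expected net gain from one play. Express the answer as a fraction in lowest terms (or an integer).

Distribution of the larger of the two numbers rolled: 1 w.p. 1/36, 2 w.p. 1/12, 3 w.p. 5/36, 4 w.p. 7/36, 5 w.p. 1/4, 6 w.p. 11/36
E[payout] = (1/36)·1 + (1/12)·2 + (5/36)·3 + (7/36)·4 + (1/4)·5 + (11/36)·6 = 161/36
Expected profit = 161/36 − 10 = -199/36

-199/36 dollars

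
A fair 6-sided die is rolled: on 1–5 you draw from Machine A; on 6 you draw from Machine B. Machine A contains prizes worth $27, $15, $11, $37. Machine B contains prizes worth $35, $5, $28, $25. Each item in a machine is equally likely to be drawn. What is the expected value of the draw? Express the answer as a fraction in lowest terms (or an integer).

E[X | Machine A] = (27 + 15 + 11 + 37)/4 = 45/2
E[X | Machine B] = (35 + 5 + 28 + 25)/4 = 93/4
E[X] = (5/6)·45/2 + (1/6)·93/4 = 181/8

181/8 dollars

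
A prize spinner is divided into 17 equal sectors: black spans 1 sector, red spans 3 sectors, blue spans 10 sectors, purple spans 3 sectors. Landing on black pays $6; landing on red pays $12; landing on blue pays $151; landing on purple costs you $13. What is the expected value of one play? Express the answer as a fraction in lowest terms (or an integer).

$89

E[payout] = (1/17)·6 + (3/17)·12 + (10/17)·151 + (3/17)·(-13) = 89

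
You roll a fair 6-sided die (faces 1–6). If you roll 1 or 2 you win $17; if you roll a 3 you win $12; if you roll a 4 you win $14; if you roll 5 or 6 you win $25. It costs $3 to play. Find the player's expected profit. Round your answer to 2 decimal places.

$15.33

E[payout] = (1/6)·12 + (1/6)·14 + (1/3)·17 + (1/3)·25 = 55/3
Expected profit = 55/3 − 3 = 46/3 ≈ $15.33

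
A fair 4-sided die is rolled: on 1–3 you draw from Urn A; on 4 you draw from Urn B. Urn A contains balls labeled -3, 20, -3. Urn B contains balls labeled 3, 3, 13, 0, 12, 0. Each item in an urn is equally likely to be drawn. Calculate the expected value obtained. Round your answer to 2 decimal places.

4.79

E[X | Urn A] = (-3 + 20 − 3)/3 = 14/3
E[X | Urn B] = (3 + 3 + 13 + 0 + 12 + 0)/6 = 31/6
E[X] = (3/4)·14/3 + (1/4)·31/6 = 115/24 ≈ 4.79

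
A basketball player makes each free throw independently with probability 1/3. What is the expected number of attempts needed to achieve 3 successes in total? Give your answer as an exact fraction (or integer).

9

By linearity (sum of 3 independent geometric waits), E[trials] = 3/p = 3/(1/3) = 9.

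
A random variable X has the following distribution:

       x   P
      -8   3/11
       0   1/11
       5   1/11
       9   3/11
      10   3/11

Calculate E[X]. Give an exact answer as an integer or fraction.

E[X] = (3/11)·(-8) + (1/11)·0 + (1/11)·5 + (3/11)·9 + (3/11)·10
     = 38/11

38/11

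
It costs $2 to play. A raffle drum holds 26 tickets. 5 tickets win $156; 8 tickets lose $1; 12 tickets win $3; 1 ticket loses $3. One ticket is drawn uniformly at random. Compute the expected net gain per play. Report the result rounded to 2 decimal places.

E[payout] = (5/26)·156 + (8/26)·(-1) + (12/26)·3 + (1/26)·(-3) = 805/26
Expected profit = 805/26 − 2 = 753/26 ≈ $28.96

$28.96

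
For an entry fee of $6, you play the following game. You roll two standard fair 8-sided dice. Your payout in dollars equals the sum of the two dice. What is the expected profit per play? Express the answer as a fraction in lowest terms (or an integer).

Distribution of the sum of the two dice: 2 w.p. 1/64, 3 w.p. 1/32, 4 w.p. 3/64, 5 w.p. 1/16, 6 w.p. 5/64, 7 w.p. 3/32, …
E[payout] = (1/64)·2 + (1/32)·3 + (3/64)·4 + (1/16)·5 + (5/64)·6 + (3/32)·7 + (7/64)·8 + (1/8)·9 + (7/64)·10 + (3/32)·11 + (5/64)·12 + (1/16)·13 + (3/64)·14 + (1/32)·15 + (1/64)·16 = 9
Expected profit = 9 − 6 = 3

$3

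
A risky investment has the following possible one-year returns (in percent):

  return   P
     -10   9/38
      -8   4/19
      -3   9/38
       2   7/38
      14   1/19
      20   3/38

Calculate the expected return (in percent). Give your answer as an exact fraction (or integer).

-79/38

E[X] = (9/38)·(-10) + (4/19)·(-8) + (9/38)·(-3) + (7/38)·2 + (1/19)·14 + (3/38)·20
     = -79/38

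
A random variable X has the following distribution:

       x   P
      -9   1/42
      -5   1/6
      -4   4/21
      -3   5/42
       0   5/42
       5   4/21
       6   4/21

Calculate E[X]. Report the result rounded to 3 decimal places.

E[X] = (1/42)·(-9) + (1/6)·(-5) + (4/21)·(-4) + (5/42)·(-3) + (5/42)·0 + (4/21)·5 + (4/21)·6
     = -1/14 ≈ -0.071

-0.071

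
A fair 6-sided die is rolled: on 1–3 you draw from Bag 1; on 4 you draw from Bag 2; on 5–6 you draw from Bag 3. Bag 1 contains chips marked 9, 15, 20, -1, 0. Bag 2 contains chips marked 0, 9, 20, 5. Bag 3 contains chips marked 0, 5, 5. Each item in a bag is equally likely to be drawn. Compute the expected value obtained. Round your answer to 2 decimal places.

6.83

E[X | Bag 1] = (9 + 15 + 20 − 1 + 0)/5 = 43/5
E[X | Bag 2] = (0 + 9 + 20 + 5)/4 = 17/2
E[X | Bag 3] = (0 + 5 + 5)/3 = 10/3
E[X] = (1/2)·43/5 + (1/6)·17/2 + (1/3)·10/3 = 1229/180 ≈ 6.83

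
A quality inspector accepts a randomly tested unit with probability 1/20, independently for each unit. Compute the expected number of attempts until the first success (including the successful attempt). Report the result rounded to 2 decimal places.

For a geometric distribution, E[trials] = 1/p = 1/(1/20) = 20.
≈ 20.00

20.00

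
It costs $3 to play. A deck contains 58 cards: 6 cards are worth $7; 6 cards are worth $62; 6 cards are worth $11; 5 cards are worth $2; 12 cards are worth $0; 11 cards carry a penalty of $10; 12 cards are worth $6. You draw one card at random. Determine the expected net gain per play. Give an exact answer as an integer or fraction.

139/29 dollars

E[payout] = (6/58)·7 + (6/58)·62 + (6/58)·11 + (5/58)·2 + (12/58)·0 + (11/58)·(-10) + (12/58)·6 = 226/29
Expected profit = 226/29 − 3 = 139/29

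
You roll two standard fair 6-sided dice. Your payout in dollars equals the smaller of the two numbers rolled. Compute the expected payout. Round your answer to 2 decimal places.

$2.53

Distribution of the smaller of the two numbers rolled: 1 w.p. 11/36, 2 w.p. 1/4, 3 w.p. 7/36, 4 w.p. 5/36, 5 w.p. 1/12, 6 w.p. 1/36
E[payout] = (11/36)·1 + (1/4)·2 + (7/36)·3 + (5/36)·4 + (1/12)·5 + (1/36)·6 = 91/36
≈ $2.53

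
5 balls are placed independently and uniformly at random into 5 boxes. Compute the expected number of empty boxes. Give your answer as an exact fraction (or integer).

Let Xⱼ=1 if box j is empty. P(Xⱼ=1) = ((5-1)/5)^5 = 1024/3125.
By linearity, E[#empty] = 5·1024/3125 = 1024/625.

1024/625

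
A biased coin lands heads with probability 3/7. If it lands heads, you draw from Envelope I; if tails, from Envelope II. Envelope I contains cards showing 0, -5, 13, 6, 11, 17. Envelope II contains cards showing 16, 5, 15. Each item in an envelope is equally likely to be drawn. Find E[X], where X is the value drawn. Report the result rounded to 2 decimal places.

9.86

E[X | Envelope I] = (0 − 5 + 13 + 6 + 11 + 17)/6 = 7
E[X | Envelope II] = (16 + 5 + 15)/3 = 12
E[X] = (3/7)·7 + (4/7)·12 = 69/7 ≈ 9.86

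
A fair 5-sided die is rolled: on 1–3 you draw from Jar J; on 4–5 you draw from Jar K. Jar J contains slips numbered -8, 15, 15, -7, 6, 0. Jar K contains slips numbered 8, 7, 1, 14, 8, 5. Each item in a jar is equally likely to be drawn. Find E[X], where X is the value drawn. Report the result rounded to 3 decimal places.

4.967

E[X | Jar J] = (-8 + 15 + 15 − 7 + 6 + 0)/6 = 7/2
E[X | Jar K] = (8 + 7 + 1 + 14 + 8 + 5)/6 = 43/6
E[X] = (3/5)·7/2 + (2/5)·43/6 = 149/30 ≈ 4.967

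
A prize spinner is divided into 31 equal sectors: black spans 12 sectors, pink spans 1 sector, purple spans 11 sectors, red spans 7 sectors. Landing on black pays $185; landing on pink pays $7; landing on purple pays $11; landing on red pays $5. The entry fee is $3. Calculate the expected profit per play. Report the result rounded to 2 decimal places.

$73.87

E[payout] = (12/31)·185 + (1/31)·7 + (11/31)·11 + (7/31)·5 = 2383/31
Expected profit = 2383/31 − 3 = 2290/31 ≈ $73.87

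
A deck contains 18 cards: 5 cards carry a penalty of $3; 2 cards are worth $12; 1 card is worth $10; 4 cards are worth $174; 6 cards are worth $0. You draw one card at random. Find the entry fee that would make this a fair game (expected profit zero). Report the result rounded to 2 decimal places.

E[payout] = (5/18)·(-3) + (2/18)·12 + (1/18)·10 + (4/18)·174 + (6/18)·0 = 715/18
Fair fee = E[payout] = 715/18 ≈ $39.72

$39.72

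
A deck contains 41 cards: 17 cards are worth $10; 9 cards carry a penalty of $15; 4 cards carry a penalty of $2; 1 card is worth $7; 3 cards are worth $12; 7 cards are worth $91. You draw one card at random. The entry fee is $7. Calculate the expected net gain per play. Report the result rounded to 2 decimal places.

E[payout] = (17/41)·10 + (9/41)·(-15) + (4/41)·(-2) + (1/41)·7 + (3/41)·12 + (7/41)·91 = 707/41
Expected profit = 707/41 − 7 = 420/41 ≈ $10.24

$10.24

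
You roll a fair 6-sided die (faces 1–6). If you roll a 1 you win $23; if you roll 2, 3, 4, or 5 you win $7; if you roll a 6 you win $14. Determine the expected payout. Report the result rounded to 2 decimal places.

$10.83

E[payout] = (2/3)·7 + (1/6)·14 + (1/6)·23 = 65/6
≈ $10.83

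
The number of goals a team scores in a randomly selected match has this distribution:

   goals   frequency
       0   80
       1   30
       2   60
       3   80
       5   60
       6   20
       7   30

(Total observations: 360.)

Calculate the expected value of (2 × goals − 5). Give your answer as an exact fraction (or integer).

Total = 360, so P(goals=0) = 80/360, etc.
E[2x-5] = (2/9)·(-5) + (1/12)·(-3) + (1/6)·(-1) + (2/9)·1 + (1/6)·5 + (1/18)·7 + (1/12)·9
     = 2/3

2/3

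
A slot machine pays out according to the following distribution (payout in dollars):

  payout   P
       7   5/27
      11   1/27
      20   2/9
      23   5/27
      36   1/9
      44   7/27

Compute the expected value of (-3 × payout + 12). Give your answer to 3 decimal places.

-65.444

E[-3x+12] = (5/27)·(-9) + (1/27)·(-21) + (2/9)·(-48) + (5/27)·(-57) + (1/9)·(-96) + (7/27)·(-120)
     = -589/9 ≈ -65.444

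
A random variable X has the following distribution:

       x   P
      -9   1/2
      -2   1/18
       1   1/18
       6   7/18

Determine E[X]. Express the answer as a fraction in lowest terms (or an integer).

-20/9

E[X] = (1/2)·(-9) + (1/18)·(-2) + (1/18)·1 + (7/18)·6
     = -20/9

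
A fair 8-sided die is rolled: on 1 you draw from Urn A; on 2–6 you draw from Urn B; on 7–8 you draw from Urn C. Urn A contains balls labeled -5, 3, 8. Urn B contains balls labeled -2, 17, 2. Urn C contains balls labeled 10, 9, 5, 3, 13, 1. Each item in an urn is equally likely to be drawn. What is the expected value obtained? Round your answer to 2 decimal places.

E[X | Urn A] = (-5 + 3 + 8)/3 = 2
E[X | Urn B] = (-2 + 17 + 2)/3 = 17/3
E[X | Urn C] = (10 + 9 + 5 + 3 + 13 + 1)/6 = 41/6
E[X] = (1/8)·2 + (5/8)·17/3 + (1/4)·41/6 = 11/2 ≈ 5.50

5.50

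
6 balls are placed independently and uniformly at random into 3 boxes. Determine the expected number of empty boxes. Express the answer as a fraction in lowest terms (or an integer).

64/243

Let Xⱼ=1 if box j is empty. P(Xⱼ=1) = ((3-1)/3)^6 = 64/729.
By linearity, E[#empty] = 3·64/729 = 64/243.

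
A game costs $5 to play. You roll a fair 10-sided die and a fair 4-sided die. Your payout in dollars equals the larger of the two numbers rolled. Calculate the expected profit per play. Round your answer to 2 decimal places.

$0.75

Distribution of the larger of the two numbers rolled: 1 w.p. 1/40, 2 w.p. 3/40, 3 w.p. 1/8, 4 w.p. 7/40, 5 w.p. 1/10, 6 w.p. 1/10, …
E[payout] = (1/40)·1 + (3/40)·2 + (1/8)·3 + (7/40)·4 + (1/10)·5 + (1/10)·6 + (1/10)·7 + (1/10)·8 + (1/10)·9 + (1/10)·10 = 23/4
Expected profit = 23/4 − 5 = 3/4 ≈ $0.75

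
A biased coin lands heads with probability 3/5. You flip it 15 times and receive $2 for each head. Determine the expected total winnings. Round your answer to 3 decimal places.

$18.000

E[#heads] = 15·3/5 = 9 (linearity over flips).
E[winnings] = 2·9 = 18.
≈ 18.000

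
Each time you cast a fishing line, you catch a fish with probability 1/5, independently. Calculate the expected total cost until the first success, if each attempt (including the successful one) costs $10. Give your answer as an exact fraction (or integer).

E[#attempts] = 1/p = 5; E[cost] = 10·5 = 50.

$50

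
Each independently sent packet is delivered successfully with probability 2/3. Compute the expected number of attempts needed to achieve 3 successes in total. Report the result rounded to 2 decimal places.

By linearity (sum of 3 independent geometric waits), E[trials] = 3/p = 3/(2/3) = 9/2.
≈ 4.50

4.50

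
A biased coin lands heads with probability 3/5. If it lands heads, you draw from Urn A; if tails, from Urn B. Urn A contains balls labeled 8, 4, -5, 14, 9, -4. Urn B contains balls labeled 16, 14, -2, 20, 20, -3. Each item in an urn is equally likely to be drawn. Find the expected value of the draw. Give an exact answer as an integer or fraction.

104/15

E[X | Urn A] = (8 + 4 − 5 + 14 + 9 − 4)/6 = 13/3
E[X | Urn B] = (16 + 14 − 2 + 20 + 20 − 3)/6 = 65/6
E[X] = (3/5)·13/3 + (2/5)·65/6 = 104/15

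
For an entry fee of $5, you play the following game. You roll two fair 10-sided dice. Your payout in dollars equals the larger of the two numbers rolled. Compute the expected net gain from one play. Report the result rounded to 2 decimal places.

Distribution of the larger of the two numbers rolled: 1 w.p. 1/100, 2 w.p. 3/100, 3 w.p. 1/20, 4 w.p. 7/100, 5 w.p. 9/100, 6 w.p. 11/100, …
E[payout] = (1/100)·1 + (3/100)·2 + (1/20)·3 + (7/100)·4 + (9/100)·5 + (11/100)·6 + (13/100)·7 + (3/20)·8 + (17/100)·9 + (19/100)·10 = 143/20
Expected profit = 143/20 − 5 = 43/20 ≈ $2.15

$2.15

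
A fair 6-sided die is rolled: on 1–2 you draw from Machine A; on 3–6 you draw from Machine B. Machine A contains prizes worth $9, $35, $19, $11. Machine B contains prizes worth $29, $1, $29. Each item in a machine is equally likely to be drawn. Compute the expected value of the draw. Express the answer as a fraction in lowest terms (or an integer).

E[X | Machine A] = (9 + 35 + 19 + 11)/4 = 37/2
E[X | Machine B] = (29 + 1 + 29)/3 = 59/3
E[X] = (1/3)·37/2 + (2/3)·59/3 = 347/18

347/18 dollars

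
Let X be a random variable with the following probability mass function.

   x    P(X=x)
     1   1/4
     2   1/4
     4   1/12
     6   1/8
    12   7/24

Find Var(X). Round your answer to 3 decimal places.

E[X] = (1/4)·1 + (1/4)·2 + (1/12)·4 + (1/8)·6 + (7/24)·12 = 16/3
E[X²] = (1/4)·1 + (1/4)·4 + (1/12)·16 + (1/8)·36 + (7/24)·144 = 589/12
Var(X) = 589/12 − (16/3)² = 743/36 ≈ 20.639

20.639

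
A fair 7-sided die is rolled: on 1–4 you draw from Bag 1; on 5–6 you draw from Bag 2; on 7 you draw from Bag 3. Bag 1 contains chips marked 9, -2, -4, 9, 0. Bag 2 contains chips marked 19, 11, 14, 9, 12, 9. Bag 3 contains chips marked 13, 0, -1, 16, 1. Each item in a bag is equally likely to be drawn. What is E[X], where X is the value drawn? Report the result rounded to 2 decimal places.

E[X | Bag 1] = (9 − 2 − 4 + 9 + 0)/5 = 12/5
E[X | Bag 2] = (19 + 11 + 14 + 9 + 12 + 9)/6 = 37/3
E[X | Bag 3] = (13 + 0 − 1 + 16 + 1)/5 = 29/5
E[X] = (4/7)·12/5 + (2/7)·37/3 + (1/7)·29/5 = 601/105 ≈ 5.72

5.72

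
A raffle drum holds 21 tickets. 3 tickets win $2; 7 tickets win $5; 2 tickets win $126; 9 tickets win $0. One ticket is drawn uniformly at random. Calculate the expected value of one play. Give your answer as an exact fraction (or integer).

E[payout] = (3/21)·2 + (7/21)·5 + (2/21)·126 + (9/21)·0 = 293/21

293/21 dollars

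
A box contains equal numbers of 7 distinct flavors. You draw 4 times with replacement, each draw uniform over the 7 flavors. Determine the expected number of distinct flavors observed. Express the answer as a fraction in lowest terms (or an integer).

Let Xⱼ=1 if type j appears at least once. P(Xⱼ=1) = 1 − ((7−1)/7)^4 = 1105/2401.
E[#distinct] = 7·1105/2401 = 1105/343.

1105/343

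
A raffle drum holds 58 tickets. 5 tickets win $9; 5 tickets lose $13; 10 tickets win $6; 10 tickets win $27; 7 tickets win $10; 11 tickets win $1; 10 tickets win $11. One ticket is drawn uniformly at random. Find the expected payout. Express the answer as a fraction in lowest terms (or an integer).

501/58 dollars

E[payout] = (5/58)·9 + (5/58)·(-13) + (10/58)·6 + (10/58)·27 + (7/58)·10 + (11/58)·1 + (10/58)·11 = 501/58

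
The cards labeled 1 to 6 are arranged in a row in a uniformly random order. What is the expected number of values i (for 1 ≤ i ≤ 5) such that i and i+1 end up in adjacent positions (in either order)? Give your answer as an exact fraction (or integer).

For each i ∈ {1,…,5}, let Xᵢ = 1 if i and i+1 are adjacent. P(Xᵢ=1) = 2·(6−1)!/6! = 2/6.
By linearity, E[ΣXᵢ] = (5)·(2/6) = 5/3.

5/3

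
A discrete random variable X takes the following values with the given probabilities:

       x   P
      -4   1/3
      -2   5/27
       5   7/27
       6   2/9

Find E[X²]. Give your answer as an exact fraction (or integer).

185/9

E[X²] = (1/3)·16 + (5/27)·4 + (7/27)·25 + (2/9)·36
     = 185/9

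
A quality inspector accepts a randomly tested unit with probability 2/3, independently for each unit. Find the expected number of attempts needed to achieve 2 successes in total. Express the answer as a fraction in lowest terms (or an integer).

3

By linearity (sum of 2 independent geometric waits), E[trials] = 2/p = 2/(2/3) = 3.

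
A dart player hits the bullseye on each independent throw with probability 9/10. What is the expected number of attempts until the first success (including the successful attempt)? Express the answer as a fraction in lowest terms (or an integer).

10/9

For a geometric distribution, E[trials] = 1/p = 1/(9/10) = 10/9.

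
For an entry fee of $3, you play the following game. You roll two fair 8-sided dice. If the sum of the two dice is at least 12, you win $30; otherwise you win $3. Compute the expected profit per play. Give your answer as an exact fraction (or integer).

405/64 dollars

E[payout] = (49/64)·3 + (15/64)·30 = 597/64
Expected profit = 597/64 − 3 = 405/64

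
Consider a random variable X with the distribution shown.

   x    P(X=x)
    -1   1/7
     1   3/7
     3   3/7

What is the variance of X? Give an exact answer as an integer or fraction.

96/49

E[X] = (1/7)·(-1) + (3/7)·1 + (3/7)·3 = 11/7
E[X²] = (1/7)·1 + (3/7)·1 + (3/7)·9 = 31/7
Var(X) = 31/7 − (11/7)² = 96/49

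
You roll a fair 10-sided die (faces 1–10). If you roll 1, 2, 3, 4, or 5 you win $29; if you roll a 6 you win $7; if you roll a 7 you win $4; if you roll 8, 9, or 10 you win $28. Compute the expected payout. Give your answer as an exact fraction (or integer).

$24

E[payout] = (1/10)·4 + (1/10)·7 + (3/10)·28 + (1/2)·29 = 24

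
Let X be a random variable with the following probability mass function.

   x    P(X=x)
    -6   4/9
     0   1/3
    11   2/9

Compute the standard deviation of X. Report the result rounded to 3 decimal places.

E[X] = -2/9, E[X²] = 386/9
Var(X) = E[X²] − (E[X])² = 386/9 − 4/81 = 3470/81
SD(X) = √(3470/81) ≈ 6.545

6.545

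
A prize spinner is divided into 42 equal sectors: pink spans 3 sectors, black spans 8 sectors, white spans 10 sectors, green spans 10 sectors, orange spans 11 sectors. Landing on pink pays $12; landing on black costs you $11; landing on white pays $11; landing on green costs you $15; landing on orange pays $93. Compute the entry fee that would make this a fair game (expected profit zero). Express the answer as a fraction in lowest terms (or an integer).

133/6 dollars

E[payout] = (3/42)·12 + (8/42)·(-11) + (10/42)·11 + (10/42)·(-15) + (11/42)·93 = 133/6
Fair fee = E[payout] = 133/6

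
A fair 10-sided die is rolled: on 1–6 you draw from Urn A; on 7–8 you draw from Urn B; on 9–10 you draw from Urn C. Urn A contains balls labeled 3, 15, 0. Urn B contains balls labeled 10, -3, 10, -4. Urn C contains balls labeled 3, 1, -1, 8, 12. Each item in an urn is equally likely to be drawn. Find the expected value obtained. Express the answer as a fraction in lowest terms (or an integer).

E[X | Urn A] = (3 + 15 + 0)/3 = 6
E[X | Urn B] = (10 − 3 + 10 − 4)/4 = 13/4
E[X | Urn C] = (3 + 1 − 1 + 8 + 12)/5 = 23/5
E[X] = (3/5)·6 + (1/5)·13/4 + (1/5)·23/5 = 517/100

517/100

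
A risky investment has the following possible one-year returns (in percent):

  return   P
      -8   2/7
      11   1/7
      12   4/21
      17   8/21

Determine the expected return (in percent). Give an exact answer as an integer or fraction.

169/21

E[X] = (2/7)·(-8) + (1/7)·11 + (4/21)·12 + (8/21)·17
     = 169/21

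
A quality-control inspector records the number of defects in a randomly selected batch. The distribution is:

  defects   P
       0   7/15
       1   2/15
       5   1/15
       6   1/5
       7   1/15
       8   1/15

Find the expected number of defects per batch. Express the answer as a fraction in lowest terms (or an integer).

E[X] = (7/15)·0 + (2/15)·1 + (1/15)·5 + (1/5)·6 + (1/15)·7 + (1/15)·8
     = 8/3

8/3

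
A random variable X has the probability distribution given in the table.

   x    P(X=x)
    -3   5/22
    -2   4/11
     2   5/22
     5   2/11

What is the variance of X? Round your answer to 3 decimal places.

8.952

E[X] = (5/22)·(-3) + (4/11)·(-2) + (5/22)·2 + (2/11)·5 = -1/22
E[X²] = (5/22)·9 + (4/11)·4 + (5/22)·4 + (2/11)·25 = 197/22
Var(X) = 197/22 − (-1/22)² = 4333/484 ≈ 8.952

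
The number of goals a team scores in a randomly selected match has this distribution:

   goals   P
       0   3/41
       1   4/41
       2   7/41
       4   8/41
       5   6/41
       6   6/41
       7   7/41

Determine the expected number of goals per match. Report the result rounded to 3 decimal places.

E[X] = (3/41)·0 + (4/41)·1 + (7/41)·2 + (8/41)·4 + (6/41)·5 + (6/41)·6 + (7/41)·7
     = 165/41 ≈ 4.024

4.024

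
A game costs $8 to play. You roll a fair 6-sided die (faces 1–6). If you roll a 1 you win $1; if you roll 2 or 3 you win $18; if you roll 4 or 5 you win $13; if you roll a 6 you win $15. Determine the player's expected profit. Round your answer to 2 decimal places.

$5.00

E[payout] = (1/6)·1 + (1/3)·13 + (1/6)·15 + (1/3)·18 = 13
Expected profit = 13 − 8 = 5 ≈ $5.00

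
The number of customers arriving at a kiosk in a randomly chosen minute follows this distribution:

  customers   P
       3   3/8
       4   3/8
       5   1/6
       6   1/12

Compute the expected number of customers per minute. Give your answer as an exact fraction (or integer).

95/24

E[X] = (3/8)·3 + (3/8)·4 + (1/6)·5 + (1/12)·6
     = 95/24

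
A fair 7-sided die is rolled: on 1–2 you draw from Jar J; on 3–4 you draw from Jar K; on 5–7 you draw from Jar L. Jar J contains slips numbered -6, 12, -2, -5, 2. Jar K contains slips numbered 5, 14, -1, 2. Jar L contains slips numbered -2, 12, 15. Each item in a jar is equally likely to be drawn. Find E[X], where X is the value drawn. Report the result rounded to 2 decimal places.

E[X | Jar J] = (-6 + 12 − 2 − 5 + 2)/5 = 1/5
E[X | Jar K] = (5 + 14 − 1 + 2)/4 = 5
E[X | Jar L] = (-2 + 12 + 15)/3 = 25/3
E[X] = (2/7)·1/5 + (2/7)·5 + (3/7)·25/3 = 177/35 ≈ 5.06

5.06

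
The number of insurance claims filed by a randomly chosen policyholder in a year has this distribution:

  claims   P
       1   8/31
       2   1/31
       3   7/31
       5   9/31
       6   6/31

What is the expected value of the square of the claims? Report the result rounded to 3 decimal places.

16.645

E[X²] = (8/31)·1 + (1/31)·4 + (7/31)·9 + (9/31)·25 + (6/31)·36
     = 516/31 ≈ 16.645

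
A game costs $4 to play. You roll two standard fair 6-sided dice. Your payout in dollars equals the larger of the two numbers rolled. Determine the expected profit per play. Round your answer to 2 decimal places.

$0.47

Distribution of the larger of the two numbers rolled: 1 w.p. 1/36, 2 w.p. 1/12, 3 w.p. 5/36, 4 w.p. 7/36, 5 w.p. 1/4, 6 w.p. 11/36
E[payout] = (1/36)·1 + (1/12)·2 + (5/36)·3 + (7/36)·4 + (1/4)·5 + (11/36)·6 = 161/36
Expected profit = 161/36 − 4 = 17/36 ≈ $0.47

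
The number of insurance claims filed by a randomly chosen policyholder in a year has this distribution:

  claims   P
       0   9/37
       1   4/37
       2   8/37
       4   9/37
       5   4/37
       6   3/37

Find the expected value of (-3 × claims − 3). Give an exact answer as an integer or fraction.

-393/37

E[-3x-3] = (9/37)·(-3) + (4/37)·(-6) + (8/37)·(-9) + (9/37)·(-15) + (4/37)·(-18) + (3/37)·(-21)
     = -393/37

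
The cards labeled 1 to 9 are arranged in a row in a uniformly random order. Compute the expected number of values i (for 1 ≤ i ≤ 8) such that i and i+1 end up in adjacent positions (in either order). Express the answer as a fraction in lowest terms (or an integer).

16/9

For each i ∈ {1,…,8}, let Xᵢ = 1 if i and i+1 are adjacent. P(Xᵢ=1) = 2·(9−1)!/9! = 2/9.
By linearity, E[ΣXᵢ] = (8)·(2/9) = 16/9.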